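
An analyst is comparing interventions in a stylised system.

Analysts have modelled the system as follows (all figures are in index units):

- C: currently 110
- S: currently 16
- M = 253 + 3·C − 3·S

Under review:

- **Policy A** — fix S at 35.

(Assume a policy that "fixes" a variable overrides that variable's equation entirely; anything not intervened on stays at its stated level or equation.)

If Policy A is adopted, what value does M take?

Policy A (S := 35):
  C = 110
  S = 35
  M = 253 + 3·110 − 3·35 = 478

478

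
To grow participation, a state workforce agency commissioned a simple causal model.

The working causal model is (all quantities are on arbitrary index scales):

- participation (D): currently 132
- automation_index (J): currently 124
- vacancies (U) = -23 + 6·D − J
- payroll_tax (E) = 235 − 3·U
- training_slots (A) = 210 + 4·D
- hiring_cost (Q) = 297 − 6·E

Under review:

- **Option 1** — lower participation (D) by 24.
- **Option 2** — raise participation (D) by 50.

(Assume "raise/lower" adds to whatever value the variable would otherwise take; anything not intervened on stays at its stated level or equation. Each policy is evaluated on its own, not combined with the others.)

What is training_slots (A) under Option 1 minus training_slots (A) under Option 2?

Option 1 (D − 24):
  D = 132 − 24 = 108
  A = 210 + 4·108 = 642
Option 2 (D + 50):
  D = 132 + 50 = 182
  A = 210 + 4·182 = 938
A: 642 − 938 = -296

-296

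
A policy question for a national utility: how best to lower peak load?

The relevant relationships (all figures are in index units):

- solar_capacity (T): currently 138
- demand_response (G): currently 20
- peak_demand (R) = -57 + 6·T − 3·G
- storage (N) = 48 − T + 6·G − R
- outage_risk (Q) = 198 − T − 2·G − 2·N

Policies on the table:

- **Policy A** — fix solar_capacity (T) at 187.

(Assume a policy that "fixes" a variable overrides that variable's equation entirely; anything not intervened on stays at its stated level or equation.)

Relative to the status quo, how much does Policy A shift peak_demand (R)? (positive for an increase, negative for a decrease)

Baseline:
  T = 138
  G = 20
  R = -57 + 6·138 − 3·20 = 711
Policy A (T := 187):
  T = 187
  G = 20
  R = -57 + 6·187 − 3·20 = 1005
Change in R: 1005 − 711 = 294

294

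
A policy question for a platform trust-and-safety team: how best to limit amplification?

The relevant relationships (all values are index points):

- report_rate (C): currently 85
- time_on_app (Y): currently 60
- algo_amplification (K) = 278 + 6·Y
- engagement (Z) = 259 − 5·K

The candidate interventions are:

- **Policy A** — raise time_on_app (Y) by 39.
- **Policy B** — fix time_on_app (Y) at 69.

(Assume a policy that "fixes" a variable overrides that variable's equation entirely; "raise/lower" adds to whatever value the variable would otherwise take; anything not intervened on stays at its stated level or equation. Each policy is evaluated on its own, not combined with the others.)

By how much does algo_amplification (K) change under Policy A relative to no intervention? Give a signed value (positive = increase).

234

Baseline:
  Y = 60
  K = 278 + 6·60 = 638
Policy A (Y + 39):
  Y = 60 + 39 = 99
  K = 278 + 6·99 = 872
Change in K: 872 − 638 = 234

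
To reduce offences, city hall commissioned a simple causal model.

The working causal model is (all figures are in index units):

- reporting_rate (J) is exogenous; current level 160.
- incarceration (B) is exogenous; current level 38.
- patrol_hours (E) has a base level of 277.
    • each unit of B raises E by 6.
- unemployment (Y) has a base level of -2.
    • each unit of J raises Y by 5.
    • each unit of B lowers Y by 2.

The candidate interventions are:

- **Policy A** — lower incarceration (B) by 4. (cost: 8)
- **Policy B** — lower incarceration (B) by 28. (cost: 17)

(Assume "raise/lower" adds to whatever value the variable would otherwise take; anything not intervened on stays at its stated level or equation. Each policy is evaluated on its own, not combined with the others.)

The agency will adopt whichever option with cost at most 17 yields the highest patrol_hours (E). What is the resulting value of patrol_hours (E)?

481

Policy A (B − 4):
  B = 38 − 4 = 34
  E = 277 + 6·34 = 481
Policy B (B − 28):
  B = 38 − 28 = 10
  E = 277 + 6·10 = 337
Comparing — Policy A: E=481, Policy B: E=337. Highest is 481 (Policy A).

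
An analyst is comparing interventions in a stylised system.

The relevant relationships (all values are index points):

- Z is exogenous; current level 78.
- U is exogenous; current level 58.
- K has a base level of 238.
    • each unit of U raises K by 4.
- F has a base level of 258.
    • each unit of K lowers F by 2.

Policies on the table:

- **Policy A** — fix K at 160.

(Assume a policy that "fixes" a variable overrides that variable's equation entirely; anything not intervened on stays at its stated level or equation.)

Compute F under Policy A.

-62

Policy A (K := 160):
  U = 58
  K = 160
  F = 258 − 2·160 = -62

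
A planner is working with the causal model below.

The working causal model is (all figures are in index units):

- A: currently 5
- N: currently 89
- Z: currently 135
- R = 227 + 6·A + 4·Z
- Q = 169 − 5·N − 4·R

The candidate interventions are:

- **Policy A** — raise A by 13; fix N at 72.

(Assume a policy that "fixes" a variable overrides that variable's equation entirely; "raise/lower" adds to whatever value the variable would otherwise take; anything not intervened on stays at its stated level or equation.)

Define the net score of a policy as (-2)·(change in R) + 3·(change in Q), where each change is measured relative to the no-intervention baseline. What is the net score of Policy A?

Baseline:
  A = 5
  N = 89
  Z = 135
  R = 227 + 6·5 + 4·135 = 797
  Q = 169 − 5·89 − 4·797 = -3464
Policy A (A + 13, N := 72):
  A = 5 + 13 = 18
  N = 72
  Z = 135
  R = 227 + 6·18 + 4·135 = 875
  Q = 169 − 5·72 − 4·875 = -3691
ΔR = 875 − 797 = 78; ΔQ = -3691 − (-3464) = -227
Score = (-2)·78 + 3·(-227) = -837

-837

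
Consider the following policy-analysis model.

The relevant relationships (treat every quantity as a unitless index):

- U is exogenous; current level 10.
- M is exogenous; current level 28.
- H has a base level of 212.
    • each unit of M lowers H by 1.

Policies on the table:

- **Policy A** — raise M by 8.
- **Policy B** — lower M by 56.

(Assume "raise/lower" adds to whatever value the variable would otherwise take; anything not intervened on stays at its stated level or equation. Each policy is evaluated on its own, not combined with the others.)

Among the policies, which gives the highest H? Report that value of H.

240

Policy A (M + 8):
  M = 28 + 8 = 36
  H = 212 − 36 = 176
Policy B (M − 56):
  M = 28 − 56 = -28
  H = 212 − (-28) = 240
Comparing — Policy A: H=176, Policy B: H=240. Highest is 240 (Policy B).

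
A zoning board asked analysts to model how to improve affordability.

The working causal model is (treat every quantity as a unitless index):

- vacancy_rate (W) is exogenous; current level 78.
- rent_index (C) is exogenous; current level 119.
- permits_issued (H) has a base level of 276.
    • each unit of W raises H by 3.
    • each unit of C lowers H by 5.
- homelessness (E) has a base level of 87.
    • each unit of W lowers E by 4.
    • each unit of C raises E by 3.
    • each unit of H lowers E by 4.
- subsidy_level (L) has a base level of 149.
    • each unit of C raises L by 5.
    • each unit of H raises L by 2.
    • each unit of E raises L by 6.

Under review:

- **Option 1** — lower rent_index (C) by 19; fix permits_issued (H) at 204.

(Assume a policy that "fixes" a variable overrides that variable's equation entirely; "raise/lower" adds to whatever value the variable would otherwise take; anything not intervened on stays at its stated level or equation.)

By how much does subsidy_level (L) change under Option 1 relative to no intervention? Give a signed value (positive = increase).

-6795

Baseline:
  W = 78
  C = 119
  H = 276 + 3·78 − 5·119 = -85
  E = 87 − 4·78 + 3·119 − 4·(-85) = 472
  L = 149 + 5·119 + 2·(-85) + 6·472 = 3406
Option 1 (C − 19, H := 204):
  W = 78
  C = 119 − 19 = 100
  H = 204
  E = 87 − 4·78 + 3·100 − 4·204 = -741
  L = 149 + 5·100 + 2·204 + 6·(-741) = -3389
Change in L: -3389 − 3406 = -6795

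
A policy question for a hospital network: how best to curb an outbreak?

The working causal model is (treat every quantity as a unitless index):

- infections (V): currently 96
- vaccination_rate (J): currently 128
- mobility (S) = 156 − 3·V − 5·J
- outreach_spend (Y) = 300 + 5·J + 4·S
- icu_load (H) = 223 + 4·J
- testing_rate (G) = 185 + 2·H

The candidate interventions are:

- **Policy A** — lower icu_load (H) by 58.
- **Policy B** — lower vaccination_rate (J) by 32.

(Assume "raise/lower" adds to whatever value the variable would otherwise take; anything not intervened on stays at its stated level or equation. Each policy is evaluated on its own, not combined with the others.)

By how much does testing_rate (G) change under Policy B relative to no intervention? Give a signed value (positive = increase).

Baseline:
  J = 128
  H = 223 + 4·128 = 735
  G = 185 + 2·735 = 1655
Policy B (J − 32):
  J = 128 − 32 = 96
  H = 223 + 4·96 = 607
  G = 185 + 2·607 = 1399
Change in G: 1399 − 1655 = -256

-256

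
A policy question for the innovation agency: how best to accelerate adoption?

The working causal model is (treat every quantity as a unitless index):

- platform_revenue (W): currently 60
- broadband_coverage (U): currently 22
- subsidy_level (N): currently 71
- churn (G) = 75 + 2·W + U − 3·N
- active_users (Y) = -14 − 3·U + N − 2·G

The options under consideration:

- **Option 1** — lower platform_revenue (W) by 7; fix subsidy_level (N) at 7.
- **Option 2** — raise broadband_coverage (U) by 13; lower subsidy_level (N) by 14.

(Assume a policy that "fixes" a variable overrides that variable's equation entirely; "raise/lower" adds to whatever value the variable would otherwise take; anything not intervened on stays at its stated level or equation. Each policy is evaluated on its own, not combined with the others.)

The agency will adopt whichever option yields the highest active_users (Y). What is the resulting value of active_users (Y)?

-180

Option 1 (W − 7, N := 7):
  W = 60 − 7 = 53
  U = 22
  N = 7
  G = 75 + 2·53 + 22 − 3·7 = 182
  Y = -14 − 3·22 + 7 − 2·182 = -437
Option 2 (U + 13, N − 14):
  W = 60
  U = 22 + 13 = 35
  N = 71 − 14 = 57
  G = 75 + 2·60 + 35 − 3·57 = 59
  Y = -14 − 3·35 + 57 − 2·59 = -180
Comparing — Option 1: Y=-437, Option 2: Y=-180. Highest is -180 (Option 2).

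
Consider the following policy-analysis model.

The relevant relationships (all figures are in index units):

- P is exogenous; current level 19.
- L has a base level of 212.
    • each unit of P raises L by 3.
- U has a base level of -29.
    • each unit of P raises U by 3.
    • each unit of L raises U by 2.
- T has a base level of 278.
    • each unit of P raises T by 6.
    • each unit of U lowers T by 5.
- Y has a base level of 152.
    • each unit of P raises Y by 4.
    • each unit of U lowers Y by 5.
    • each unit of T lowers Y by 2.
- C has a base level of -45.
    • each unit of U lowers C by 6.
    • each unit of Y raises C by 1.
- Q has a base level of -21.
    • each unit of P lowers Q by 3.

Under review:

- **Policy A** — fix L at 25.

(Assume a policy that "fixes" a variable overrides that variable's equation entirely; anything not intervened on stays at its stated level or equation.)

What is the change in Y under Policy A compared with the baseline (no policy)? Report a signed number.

Baseline:
  P = 19
  L = 212 + 3·19 = 269
  U = -29 + 3·19 + 2·269 = 566
  T = 278 + 6·19 − 5·566 = -2438
  Y = 152 + 4·19 − 5·566 − 2·(-2438) = 2274
Policy A (L := 25):
  P = 19
  L = 25
  U = -29 + 3·19 + 2·25 = 78
  T = 278 + 6·19 − 5·78 = 2
  Y = 152 + 4·19 − 5·78 − 2·2 = -166
Change in Y: -166 − 2274 = -2440

-2440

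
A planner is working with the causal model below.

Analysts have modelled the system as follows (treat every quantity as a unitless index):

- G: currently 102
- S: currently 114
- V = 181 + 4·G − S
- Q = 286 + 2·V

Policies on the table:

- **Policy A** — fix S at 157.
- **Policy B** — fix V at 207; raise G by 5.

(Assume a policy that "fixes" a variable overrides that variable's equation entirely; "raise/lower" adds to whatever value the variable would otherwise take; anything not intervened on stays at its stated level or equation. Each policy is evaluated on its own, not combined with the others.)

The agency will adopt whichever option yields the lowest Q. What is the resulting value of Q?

Policy A (S := 157):
  G = 102
  S = 157
  V = 181 + 4·102 − 157 = 432
  Q = 286 + 2·432 = 1150
Policy B (V := 207, G + 5):
  G = 102 + 5 = 107
  S = 114
  V = 207
  Q = 286 + 2·207 = 700
Comparing — Policy A: Q=1150, Policy B: Q=700. Lowest is 700 (Policy B).

700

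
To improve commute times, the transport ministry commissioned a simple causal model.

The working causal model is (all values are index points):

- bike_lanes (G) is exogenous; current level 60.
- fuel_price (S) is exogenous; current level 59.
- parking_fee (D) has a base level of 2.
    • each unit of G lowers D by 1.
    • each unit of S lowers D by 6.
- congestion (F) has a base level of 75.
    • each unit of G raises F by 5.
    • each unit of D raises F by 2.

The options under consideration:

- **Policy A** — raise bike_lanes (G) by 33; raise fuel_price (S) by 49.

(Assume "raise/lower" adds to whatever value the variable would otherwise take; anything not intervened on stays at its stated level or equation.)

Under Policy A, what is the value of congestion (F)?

Policy A (G + 33, S + 49):
  G = 60 + 33 = 93
  S = 59 + 49 = 108
  D = 2 − 93 − 6·108 = -739
  F = 75 + 5·93 + 2·(-739) = -938

-938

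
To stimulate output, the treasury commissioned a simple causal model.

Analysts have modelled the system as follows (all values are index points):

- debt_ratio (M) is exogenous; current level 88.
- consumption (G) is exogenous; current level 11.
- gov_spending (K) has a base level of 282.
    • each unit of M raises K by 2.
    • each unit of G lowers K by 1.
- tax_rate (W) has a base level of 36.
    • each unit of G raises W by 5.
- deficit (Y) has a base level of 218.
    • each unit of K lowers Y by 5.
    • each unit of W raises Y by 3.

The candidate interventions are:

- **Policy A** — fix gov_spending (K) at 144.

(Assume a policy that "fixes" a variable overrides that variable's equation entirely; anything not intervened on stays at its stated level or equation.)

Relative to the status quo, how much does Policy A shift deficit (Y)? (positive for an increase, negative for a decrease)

Baseline:
  M = 88
  G = 11
  K = 282 + 2·88 − 11 = 447
  W = 36 + 5·11 = 91
  Y = 218 − 5·447 + 3·91 = -1744
Policy A (K := 144):
  M = 88
  G = 11
  K = 144
  W = 36 + 5·11 = 91
  Y = 218 − 5·144 + 3·91 = -229
Change in Y: -229 − (-1744) = 1515

1515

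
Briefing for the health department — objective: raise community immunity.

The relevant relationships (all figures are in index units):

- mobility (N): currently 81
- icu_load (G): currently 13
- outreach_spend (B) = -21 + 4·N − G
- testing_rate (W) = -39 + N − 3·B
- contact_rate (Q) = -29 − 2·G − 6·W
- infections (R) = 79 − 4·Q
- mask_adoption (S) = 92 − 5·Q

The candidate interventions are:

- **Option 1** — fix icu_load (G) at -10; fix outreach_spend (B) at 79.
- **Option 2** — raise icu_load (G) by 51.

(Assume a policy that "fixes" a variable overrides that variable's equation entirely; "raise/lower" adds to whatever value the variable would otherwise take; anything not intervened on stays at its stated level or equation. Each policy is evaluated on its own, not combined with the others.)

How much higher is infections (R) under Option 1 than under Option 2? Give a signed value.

10928

Option 1 (G := -10, B := 79):
  N = 81
  G = -10
  B = 79
  W = -39 + 81 − 3·79 = -195
  Q = -29 − 2·(-10) − 6·(-195) = 1161
  R = 79 − 4·1161 = -4565
Option 2 (G + 51):
  N = 81
  G = 13 + 51 = 64
  B = -21 + 4·81 − 64 = 239
  W = -39 + 81 − 3·239 = -675
  Q = -29 − 2·64 − 6·(-675) = 3893
  R = 79 − 4·3893 = -15493
R: -4565 − (-15493) = 10928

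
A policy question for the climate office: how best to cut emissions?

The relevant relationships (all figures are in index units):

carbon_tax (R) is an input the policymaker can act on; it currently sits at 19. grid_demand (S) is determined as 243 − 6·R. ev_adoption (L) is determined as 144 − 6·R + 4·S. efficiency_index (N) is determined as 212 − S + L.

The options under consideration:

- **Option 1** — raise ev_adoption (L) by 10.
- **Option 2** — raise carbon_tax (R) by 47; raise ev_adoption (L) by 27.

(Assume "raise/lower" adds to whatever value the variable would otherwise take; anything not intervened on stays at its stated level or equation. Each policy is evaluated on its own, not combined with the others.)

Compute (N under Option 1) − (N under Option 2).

Option 1 (L + 10):
  R = 19
  S = 243 − 6·19 = 129
  L = 144 − 6·19 + 4·129 (+10 from intervention) = 556
  N = 212 − 129 + 556 = 639
Option 2 (R + 47, L + 27):
  R = 19 + 47 = 66
  S = 243 − 6·66 = -153
  L = 144 − 6·66 + 4·(-153) (+27 from intervention) = -837
  N = 212 − (-153) + (-837) = -472
N: 639 − (-472) = 1111

1111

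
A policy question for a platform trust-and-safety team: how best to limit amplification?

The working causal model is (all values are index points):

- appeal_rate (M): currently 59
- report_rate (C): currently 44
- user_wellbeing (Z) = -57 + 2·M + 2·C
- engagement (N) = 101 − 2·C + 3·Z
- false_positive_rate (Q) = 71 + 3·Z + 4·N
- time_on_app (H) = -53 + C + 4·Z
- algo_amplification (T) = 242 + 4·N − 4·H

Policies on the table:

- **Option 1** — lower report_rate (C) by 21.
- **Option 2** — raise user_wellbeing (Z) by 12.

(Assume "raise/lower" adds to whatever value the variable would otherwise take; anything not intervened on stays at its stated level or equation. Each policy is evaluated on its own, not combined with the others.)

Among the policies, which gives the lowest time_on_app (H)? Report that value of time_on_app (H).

398

Option 1 (C − 21):
  M = 59
  C = 44 − 21 = 23
  Z = -57 + 2·59 + 2·23 = 107
  H = -53 + 23 + 4·107 = 398
Option 2 (Z + 12):
  M = 59
  C = 44
  Z = -57 + 2·59 + 2·44 (+12 from intervention) = 161
  H = -53 + 44 + 4·161 = 635
Comparing — Option 1: H=398, Option 2: H=635. Lowest is 398 (Option 1).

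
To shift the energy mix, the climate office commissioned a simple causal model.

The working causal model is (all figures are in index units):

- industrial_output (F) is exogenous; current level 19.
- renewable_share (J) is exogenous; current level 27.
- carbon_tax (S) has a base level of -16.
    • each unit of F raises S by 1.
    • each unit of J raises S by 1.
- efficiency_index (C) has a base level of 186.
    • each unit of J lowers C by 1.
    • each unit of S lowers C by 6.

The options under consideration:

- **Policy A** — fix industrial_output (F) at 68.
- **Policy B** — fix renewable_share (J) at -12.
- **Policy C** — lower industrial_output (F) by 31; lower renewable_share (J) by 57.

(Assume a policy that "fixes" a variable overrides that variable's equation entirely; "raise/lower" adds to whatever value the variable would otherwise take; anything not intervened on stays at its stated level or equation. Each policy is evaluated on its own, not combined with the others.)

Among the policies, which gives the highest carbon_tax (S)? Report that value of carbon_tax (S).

Policy A (F := 68):
  F = 68
  J = 27
  S = -16 + 68 + 27 = 79
Policy B (J := -12):
  F = 19
  J = -12
  S = -16 + 19 + (-12) = -9
Policy C (F − 31, J − 57):
  F = 19 − 31 = -12
  J = 27 − 57 = -30
  S = -16 + (-12) + (-30) = -58
Comparing — Policy A: S=79, Policy B: S=-9, Policy C: S=-58. Highest is 79 (Policy A).

79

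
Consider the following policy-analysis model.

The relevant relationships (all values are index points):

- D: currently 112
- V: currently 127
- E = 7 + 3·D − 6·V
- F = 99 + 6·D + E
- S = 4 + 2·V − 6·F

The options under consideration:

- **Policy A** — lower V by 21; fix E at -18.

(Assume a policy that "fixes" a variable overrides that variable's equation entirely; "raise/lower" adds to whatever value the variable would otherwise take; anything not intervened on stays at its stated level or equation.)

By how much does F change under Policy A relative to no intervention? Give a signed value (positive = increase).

Baseline:
  D = 112
  V = 127
  E = 7 + 3·112 − 6·127 = -419
  F = 99 + 6·112 + (-419) = 352
Policy A (V − 21, E := -18):
  D = 112
  V = 127 − 21 = 106
  E = -18
  F = 99 + 6·112 + (-18) = 753
Change in F: 753 − 352 = 401

401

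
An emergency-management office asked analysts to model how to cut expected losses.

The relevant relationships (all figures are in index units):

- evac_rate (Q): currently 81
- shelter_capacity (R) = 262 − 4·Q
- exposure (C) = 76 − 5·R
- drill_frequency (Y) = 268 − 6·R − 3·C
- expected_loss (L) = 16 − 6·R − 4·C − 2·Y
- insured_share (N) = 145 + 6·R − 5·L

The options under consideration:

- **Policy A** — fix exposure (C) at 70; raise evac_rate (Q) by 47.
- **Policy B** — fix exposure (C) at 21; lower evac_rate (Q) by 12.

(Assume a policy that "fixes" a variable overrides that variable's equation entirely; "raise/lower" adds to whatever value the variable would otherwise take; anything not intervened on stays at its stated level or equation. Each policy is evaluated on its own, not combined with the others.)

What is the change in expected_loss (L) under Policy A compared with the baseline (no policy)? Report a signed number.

Baseline:
  Q = 81
  R = 262 − 4·81 = -62
  C = 76 − 5·(-62) = 386
  Y = 268 − 6·(-62) − 3·386 = -518
  L = 16 − 6·(-62) − 4·386 − 2·(-518) = -120
Policy A (C := 70, Q + 47):
  Q = 81 + 47 = 128
  R = 262 − 4·128 = -250
  C = 70
  Y = 268 − 6·(-250) − 3·70 = 1558
  L = 16 − 6·(-250) − 4·70 − 2·1558 = -1880
Change in L: -1880 − (-120) = -1760

-1760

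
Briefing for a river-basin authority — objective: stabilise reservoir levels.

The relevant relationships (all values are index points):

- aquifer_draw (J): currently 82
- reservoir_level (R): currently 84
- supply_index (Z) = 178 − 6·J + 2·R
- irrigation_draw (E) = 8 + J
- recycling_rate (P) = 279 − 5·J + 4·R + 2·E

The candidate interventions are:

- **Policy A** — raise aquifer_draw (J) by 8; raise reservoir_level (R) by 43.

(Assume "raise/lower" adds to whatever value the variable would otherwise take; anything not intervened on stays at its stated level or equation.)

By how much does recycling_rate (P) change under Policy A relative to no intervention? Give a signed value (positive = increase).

Baseline:
  J = 82
  R = 84
  E = 8 + 82 = 90
  P = 279 − 5·82 + 4·84 + 2·90 = 385
Policy A (J + 8, R + 43):
  J = 82 + 8 = 90
  R = 84 + 43 = 127
  E = 8 + 90 = 98
  P = 279 − 5·90 + 4·127 + 2·98 = 533
Change in P: 533 − 385 = 148

148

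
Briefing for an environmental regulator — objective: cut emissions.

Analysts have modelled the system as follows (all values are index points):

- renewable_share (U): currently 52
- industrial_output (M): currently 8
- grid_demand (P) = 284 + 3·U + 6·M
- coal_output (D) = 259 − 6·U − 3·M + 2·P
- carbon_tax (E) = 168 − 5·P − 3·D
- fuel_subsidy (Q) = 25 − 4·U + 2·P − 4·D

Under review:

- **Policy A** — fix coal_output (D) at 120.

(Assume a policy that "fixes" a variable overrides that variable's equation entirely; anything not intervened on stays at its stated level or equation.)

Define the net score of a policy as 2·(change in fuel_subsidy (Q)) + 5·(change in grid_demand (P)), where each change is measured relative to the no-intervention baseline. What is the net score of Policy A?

6232

Baseline:
  U = 52
  M = 8
  P = 284 + 3·52 + 6·8 = 488
  D = 259 − 6·52 − 3·8 + 2·488 = 899
  Q = 25 − 4·52 + 2·488 − 4·899 = -2803
Policy A (D := 120):
  U = 52
  M = 8
  P = 284 + 3·52 + 6·8 = 488
  D = 120
  Q = 25 − 4·52 + 2·488 − 4·120 = 313
ΔQ = 313 − (-2803) = 3116; ΔP = 488 − 488 = 0
Score = 2·3116 + 5·0 = 6232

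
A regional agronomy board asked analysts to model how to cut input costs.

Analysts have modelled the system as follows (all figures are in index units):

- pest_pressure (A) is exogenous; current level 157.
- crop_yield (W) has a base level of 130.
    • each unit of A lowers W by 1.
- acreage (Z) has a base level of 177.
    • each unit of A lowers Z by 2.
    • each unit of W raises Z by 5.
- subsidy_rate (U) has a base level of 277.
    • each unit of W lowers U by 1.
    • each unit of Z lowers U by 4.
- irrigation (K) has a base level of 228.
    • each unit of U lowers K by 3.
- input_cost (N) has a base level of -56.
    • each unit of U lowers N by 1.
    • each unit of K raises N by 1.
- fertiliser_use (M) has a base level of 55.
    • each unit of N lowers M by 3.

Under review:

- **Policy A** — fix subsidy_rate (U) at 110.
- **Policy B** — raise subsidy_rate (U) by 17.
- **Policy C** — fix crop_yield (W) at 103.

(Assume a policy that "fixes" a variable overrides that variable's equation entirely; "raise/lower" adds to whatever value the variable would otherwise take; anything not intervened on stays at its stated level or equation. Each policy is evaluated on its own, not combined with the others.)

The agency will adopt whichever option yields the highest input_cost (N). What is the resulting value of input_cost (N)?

Policy A (U := 110):
  A = 157
  W = 130 − 157 = -27
  Z = 177 − 2·157 + 5·(-27) = -272
  U = 110
  K = 228 − 3·110 = -102
  N = -56 − 110 + (-102) = -268
Policy B (U + 17):
  A = 157
  W = 130 − 157 = -27
  Z = 177 − 2·157 + 5·(-27) = -272
  U = 277 − (-27) − 4·(-272) (+17 from intervention) = 1409
  K = 228 − 3·1409 = -3999
  N = -56 − 1409 + (-3999) = -5464
Policy C (W := 103):
  A = 157
  W = 103
  Z = 177 − 2·157 + 5·103 = 378
  U = 277 − 103 − 4·378 = -1338
  K = 228 − 3·(-1338) = 4242
  N = -56 − (-1338) + 4242 = 5524
Comparing — Policy A: N=-268, Policy B: N=-5464, Policy C: N=5524. Highest is 5524 (Policy C).

5524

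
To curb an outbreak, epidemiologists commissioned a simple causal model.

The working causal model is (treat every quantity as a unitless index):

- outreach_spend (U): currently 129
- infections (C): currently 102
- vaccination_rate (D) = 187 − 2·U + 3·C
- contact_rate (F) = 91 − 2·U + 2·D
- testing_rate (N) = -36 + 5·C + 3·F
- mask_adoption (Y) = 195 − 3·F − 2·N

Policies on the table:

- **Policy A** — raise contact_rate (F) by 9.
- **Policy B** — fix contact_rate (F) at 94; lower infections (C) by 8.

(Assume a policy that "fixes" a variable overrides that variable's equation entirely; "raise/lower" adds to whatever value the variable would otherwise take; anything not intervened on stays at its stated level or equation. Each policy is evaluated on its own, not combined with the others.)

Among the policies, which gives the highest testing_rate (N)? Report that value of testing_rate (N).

1410

Policy A (F + 9):
  U = 129
  C = 102
  D = 187 − 2·129 + 3·102 = 235
  F = 91 − 2·129 + 2·235 (+9 from intervention) = 312
  N = -36 + 5·102 + 3·312 = 1410
Policy B (F := 94, C − 8):
  U = 129
  C = 102 − 8 = 94
  D = 187 − 2·129 + 3·94 = 211
  F = 94
  N = -36 + 5·94 + 3·94 = 716
Comparing — Policy A: N=1410, Policy B: N=716. Highest is 1410 (Policy A).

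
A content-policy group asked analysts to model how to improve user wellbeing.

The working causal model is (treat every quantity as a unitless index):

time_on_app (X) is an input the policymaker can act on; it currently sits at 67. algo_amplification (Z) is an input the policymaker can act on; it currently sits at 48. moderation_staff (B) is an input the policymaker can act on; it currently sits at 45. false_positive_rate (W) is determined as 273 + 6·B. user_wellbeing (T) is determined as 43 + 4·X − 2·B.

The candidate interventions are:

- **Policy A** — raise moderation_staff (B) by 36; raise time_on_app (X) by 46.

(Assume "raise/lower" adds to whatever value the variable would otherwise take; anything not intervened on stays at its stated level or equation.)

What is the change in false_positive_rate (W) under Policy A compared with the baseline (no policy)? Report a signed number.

Baseline:
  B = 45
  W = 273 + 6·45 = 543
Policy A (B + 36, X + 46):
  B = 45 + 36 = 81
  W = 273 + 6·81 = 759
Change in W: 759 − 543 = 216

216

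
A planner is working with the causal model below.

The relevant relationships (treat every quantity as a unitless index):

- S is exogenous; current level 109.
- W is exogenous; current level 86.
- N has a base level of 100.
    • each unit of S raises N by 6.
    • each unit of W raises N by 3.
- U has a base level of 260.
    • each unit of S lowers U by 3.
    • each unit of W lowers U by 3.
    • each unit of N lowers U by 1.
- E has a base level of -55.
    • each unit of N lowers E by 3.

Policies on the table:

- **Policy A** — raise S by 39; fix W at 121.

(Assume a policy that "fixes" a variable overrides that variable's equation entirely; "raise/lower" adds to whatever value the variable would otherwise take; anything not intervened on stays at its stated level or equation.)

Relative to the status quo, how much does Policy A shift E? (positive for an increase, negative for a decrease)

Baseline:
  S = 109
  W = 86
  N = 100 + 6·109 + 3·86 = 1012
  E = -55 − 3·1012 = -3091
Policy A (S + 39, W := 121):
  S = 109 + 39 = 148
  W = 121
  N = 100 + 6·148 + 3·121 = 1351
  E = -55 − 3·1351 = -4108
Change in E: -4108 − (-3091) = -1017

-1017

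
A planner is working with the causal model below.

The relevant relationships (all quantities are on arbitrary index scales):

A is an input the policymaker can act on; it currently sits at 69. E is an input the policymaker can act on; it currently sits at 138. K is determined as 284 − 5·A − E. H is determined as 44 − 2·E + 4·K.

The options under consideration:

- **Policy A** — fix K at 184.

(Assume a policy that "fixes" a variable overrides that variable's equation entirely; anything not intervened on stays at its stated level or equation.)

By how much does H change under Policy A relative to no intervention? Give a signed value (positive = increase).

1532

Baseline:
  A = 69
  E = 138
  K = 284 − 5·69 − 138 = -199
  H = 44 − 2·138 + 4·(-199) = -1028
Policy A (K := 184):
  A = 69
  E = 138
  K = 184
  H = 44 − 2·138 + 4·184 = 504
Change in H: 504 − (-1028) = 1532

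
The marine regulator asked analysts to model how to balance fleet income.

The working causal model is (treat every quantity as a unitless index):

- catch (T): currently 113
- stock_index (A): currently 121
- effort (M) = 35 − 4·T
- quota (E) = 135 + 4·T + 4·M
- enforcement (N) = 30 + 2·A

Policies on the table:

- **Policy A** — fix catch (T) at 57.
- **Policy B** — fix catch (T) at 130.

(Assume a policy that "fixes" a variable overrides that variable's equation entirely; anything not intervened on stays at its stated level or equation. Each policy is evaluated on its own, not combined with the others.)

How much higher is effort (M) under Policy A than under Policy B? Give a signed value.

Policy A (T := 57):
  T = 57
  M = 35 − 4·57 = -193
Policy B (T := 130):
  T = 130
  M = 35 − 4·130 = -485
M: -193 − (-485) = 292

292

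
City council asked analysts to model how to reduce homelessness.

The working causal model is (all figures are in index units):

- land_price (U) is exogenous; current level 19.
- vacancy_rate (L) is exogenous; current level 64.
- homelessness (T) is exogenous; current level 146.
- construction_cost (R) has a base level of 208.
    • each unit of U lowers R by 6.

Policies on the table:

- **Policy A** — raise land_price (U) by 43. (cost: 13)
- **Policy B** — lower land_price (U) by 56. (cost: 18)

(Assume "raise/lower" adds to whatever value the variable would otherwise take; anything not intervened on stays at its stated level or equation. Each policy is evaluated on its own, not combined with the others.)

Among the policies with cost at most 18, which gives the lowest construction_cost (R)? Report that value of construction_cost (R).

-164

Policy A (U + 43):
  U = 19 + 43 = 62
  R = 208 − 6·62 = -164
Policy B (U − 56):
  U = 19 − 56 = -37
  R = 208 − 6·(-37) = 430
Comparing — Policy A: R=-164, Policy B: R=430. Lowest is -164 (Policy A).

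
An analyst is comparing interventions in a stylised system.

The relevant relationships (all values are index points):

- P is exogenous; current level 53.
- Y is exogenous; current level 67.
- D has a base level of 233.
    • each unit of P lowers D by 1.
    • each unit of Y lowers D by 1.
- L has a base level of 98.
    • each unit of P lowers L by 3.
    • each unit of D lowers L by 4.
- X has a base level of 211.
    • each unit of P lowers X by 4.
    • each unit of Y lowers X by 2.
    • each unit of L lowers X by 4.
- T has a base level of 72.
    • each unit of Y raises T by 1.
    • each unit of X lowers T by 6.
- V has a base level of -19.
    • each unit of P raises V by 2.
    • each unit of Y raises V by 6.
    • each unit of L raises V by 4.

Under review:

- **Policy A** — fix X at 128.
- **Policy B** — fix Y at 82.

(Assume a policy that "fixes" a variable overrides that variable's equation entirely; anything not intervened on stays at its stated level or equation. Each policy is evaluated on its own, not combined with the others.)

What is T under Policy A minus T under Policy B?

Policy A (X := 128):
  P = 53
  Y = 67
  D = 233 − 53 − 67 = 113
  L = 98 − 3·53 − 4·113 = -513
  X = 128
  T = 72 + 67 − 6·128 = -629
Policy B (Y := 82):
  P = 53
  Y = 82
  D = 233 − 53 − 82 = 98
  L = 98 − 3·53 − 4·98 = -453
  X = 211 − 4·53 − 2·82 − 4·(-453) = 1647
  T = 72 + 82 − 6·1647 = -9728
T: -629 − (-9728) = 9099

9099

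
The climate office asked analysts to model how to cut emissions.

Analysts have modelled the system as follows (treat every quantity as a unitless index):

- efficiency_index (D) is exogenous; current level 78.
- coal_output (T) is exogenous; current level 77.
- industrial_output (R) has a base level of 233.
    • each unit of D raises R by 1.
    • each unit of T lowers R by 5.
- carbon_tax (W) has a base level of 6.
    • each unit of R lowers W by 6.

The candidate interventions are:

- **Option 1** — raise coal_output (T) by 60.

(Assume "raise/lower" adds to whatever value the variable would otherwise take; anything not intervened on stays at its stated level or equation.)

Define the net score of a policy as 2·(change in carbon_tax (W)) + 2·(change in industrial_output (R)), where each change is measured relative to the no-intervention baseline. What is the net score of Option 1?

3000

Baseline:
  D = 78
  T = 77
  R = 233 + 78 − 5·77 = -74
  W = 6 − 6·(-74) = 450
Option 1 (T + 60):
  D = 78
  T = 77 + 60 = 137
  R = 233 + 78 − 5·137 = -374
  W = 6 − 6·(-374) = 2250
ΔW = 2250 − 450 = 1800; ΔR = -374 − (-74) = -300
Score = 2·1800 + 2·(-300) = 3000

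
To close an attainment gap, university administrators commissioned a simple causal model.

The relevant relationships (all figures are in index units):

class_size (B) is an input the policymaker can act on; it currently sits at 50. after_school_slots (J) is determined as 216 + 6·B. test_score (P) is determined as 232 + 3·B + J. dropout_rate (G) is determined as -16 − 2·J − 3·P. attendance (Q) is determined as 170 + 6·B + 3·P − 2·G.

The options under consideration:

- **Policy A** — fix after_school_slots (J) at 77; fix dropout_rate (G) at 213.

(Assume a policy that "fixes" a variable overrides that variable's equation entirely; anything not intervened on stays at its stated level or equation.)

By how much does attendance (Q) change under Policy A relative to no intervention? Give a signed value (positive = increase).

Baseline:
  B = 50
  J = 216 + 6·50 = 516
  P = 232 + 3·50 + 516 = 898
  G = -16 − 2·516 − 3·898 = -3742
  Q = 170 + 6·50 + 3·898 − 2·(-3742) = 10648
Policy A (J := 77, G := 213):
  B = 50
  J = 77
  P = 232 + 3·50 + 77 = 459
  G = 213
  Q = 170 + 6·50 + 3·459 − 2·213 = 1421
Change in Q: 1421 − 10648 = -9227

-9227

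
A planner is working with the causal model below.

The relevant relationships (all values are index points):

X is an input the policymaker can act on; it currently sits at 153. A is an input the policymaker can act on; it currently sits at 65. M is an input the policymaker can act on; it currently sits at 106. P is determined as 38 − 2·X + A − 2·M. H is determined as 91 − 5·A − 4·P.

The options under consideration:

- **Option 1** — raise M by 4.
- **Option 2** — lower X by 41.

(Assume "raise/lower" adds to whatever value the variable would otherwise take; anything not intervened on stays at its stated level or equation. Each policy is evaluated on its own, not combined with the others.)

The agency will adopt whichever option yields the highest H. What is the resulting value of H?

1458

Option 1 (M + 4):
  X = 153
  A = 65
  M = 106 + 4 = 110
  P = 38 − 2·153 + 65 − 2·110 = -423
  H = 91 − 5·65 − 4·(-423) = 1458
Option 2 (X − 41):
  X = 153 − 41 = 112
  A = 65
  M = 106
  P = 38 − 2·112 + 65 − 2·106 = -333
  H = 91 − 5·65 − 4·(-333) = 1098
Comparing — Option 1: H=1458, Option 2: H=1098. Highest is 1458 (Option 1).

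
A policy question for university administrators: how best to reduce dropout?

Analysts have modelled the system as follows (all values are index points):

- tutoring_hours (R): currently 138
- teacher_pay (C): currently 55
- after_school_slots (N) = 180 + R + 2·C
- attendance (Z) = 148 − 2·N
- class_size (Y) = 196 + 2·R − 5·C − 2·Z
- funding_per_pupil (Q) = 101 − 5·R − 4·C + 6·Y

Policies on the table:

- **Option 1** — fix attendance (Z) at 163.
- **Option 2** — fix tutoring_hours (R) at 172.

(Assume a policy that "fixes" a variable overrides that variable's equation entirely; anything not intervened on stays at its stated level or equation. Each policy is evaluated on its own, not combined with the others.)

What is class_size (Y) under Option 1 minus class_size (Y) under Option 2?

-1946

Option 1 (Z := 163):
  R = 138
  C = 55
  N = 180 + 138 + 2·55 = 428
  Z = 163
  Y = 196 + 2·138 − 5·55 − 2·163 = -129
Option 2 (R := 172):
  R = 172
  C = 55
  N = 180 + 172 + 2·55 = 462
  Z = 148 − 2·462 = -776
  Y = 196 + 2·172 − 5·55 − 2·(-776) = 1817
Y: -129 − 1817 = -1946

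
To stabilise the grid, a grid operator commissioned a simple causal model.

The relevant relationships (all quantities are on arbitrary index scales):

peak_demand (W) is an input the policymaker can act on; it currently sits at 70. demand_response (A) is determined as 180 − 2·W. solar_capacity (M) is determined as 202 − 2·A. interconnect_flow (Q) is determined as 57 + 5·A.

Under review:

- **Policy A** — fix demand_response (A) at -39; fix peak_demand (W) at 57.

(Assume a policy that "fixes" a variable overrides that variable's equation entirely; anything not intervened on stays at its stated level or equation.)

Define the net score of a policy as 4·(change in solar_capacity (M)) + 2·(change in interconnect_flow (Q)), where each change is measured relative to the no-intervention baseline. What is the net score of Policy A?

-158

Baseline:
  W = 70
  A = 180 − 2·70 = 40
  M = 202 − 2·40 = 122
  Q = 57 + 5·40 = 257
Policy A (A := -39, W := 57):
  W = 57
  A = -39
  M = 202 − 2·(-39) = 280
  Q = 57 + 5·(-39) = -138
ΔM = 280 − 122 = 158; ΔQ = -138 − 257 = -395
Score = 4·158 + 2·(-395) = -158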